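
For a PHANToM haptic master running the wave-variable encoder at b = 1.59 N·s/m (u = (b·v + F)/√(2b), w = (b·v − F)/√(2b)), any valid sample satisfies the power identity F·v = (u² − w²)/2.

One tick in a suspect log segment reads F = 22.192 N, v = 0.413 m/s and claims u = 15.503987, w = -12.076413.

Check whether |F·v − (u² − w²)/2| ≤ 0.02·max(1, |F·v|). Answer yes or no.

F·v = 22.192×0.413 = 9.165296 W.
(u² − w²)/2 = (240.373613 − 145.839751)/2 = 47.266931 W.
|Δ| = 38.101635;  2% of max(1, |F·v|) = 0.183306.

no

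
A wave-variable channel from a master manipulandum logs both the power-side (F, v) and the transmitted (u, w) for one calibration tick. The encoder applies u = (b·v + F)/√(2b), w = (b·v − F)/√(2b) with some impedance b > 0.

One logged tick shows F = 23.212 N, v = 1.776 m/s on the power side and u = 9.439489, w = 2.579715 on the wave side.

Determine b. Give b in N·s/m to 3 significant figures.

b = 22.9 N·s/m

u + w = 12.019204;  u + w = √(2b)·v, so √(2b) = 12.019204/1.776 = 6.767570.
b = (√(2b))²/2 = 45.800001/2 = 22.900001.
(Check via u − w = 2F/√(2b): u − w = 6.859774, 2F/√(2b) = 6.859774.)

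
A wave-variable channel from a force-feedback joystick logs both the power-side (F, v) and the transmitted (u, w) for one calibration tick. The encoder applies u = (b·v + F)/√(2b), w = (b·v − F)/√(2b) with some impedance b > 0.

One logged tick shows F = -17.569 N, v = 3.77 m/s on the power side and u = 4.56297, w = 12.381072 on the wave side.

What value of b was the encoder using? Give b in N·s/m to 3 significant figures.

u + w = 16.944042;  u + w = √(2b)·v, so √(2b) = 16.944042/3.77 = 4.494441.
b = (√(2b))²/2 = 20.199999/2 = 10.099999.
(Check via u − w = 2F/√(2b): u − w = -7.818102, 2F/√(2b) = -7.818103.)

b = 10.1 N·s/m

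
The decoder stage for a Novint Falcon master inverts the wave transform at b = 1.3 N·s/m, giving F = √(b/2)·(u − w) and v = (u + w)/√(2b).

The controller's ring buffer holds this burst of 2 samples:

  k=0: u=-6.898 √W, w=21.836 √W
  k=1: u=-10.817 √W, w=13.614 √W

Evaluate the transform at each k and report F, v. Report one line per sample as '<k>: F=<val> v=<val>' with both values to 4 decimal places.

k=0: u−w=-28.7340, u+w=14.9380; √(b/2)=0.8062, √(2b)=1.6125; F=0.8062×(-28.734)=-23.1661, v=14.9380/1.6125=9.2642
k=1: u−w=-24.4310, u+w=2.7970; √(b/2)=0.8062, √(2b)=1.6125; F=0.8062×(-24.431)=-19.6969, v=2.7970/1.6125=1.7346

0: F=-23.1661 v=9.2642
1: F=-19.6969 v=1.7346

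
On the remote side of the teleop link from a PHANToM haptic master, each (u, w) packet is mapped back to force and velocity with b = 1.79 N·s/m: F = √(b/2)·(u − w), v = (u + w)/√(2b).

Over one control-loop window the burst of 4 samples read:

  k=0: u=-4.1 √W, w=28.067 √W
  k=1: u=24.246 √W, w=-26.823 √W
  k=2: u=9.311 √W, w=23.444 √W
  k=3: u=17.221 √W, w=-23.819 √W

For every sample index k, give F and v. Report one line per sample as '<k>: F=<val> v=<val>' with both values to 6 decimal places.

0: F=-30.431410 v=12.666953
1: F=48.313541 v=-1.361987
2: F=-13.370445 v=17.311555
3: F=38.825662 v=-3.487151

k=0: u−w=-32.167000, u+w=23.967000; √(b/2)=0.946044, √(2b)=1.892089; F=0.946044×(-32.167)=-30.431410, v=23.967000/1.892089=12.666953
k=1: u−w=51.069000, u+w=-2.577000; √(b/2)=0.946044, √(2b)=1.892089; F=0.946044×51.069=48.313541, v=-2.577000/1.892089=-1.361987
k=2: u−w=-14.133000, u+w=32.755000; √(b/2)=0.946044, √(2b)=1.892089; F=0.946044×(-14.133)=-13.370445, v=32.755000/1.892089=17.311555
k=3: u−w=41.040000, u+w=-6.598000; √(b/2)=0.946044, √(2b)=1.892089; F=0.946044×41.04=38.825662, v=-6.598000/1.892089=-3.487151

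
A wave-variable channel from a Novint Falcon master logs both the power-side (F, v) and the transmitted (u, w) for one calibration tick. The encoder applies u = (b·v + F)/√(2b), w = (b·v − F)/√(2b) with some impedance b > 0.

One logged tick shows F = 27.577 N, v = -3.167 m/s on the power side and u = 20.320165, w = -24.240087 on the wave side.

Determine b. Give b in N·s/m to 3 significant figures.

b = 0.766 N·s/m

u + w = -3.919922;  u + w = √(2b)·v, so √(2b) = -3.919922/(-3.167) = 1.237740.
b = (√(2b))²/2 = 1.532000/2 = 0.766000.
(Check via u − w = 2F/√(2b): u − w = 44.560252, 2F/√(2b) = 44.560253.)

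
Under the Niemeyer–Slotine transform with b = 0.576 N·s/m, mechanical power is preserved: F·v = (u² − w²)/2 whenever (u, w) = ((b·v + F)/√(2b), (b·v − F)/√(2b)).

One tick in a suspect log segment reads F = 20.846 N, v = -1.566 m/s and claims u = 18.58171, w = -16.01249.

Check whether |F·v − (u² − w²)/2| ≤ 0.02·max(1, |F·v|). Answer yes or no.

F·v = 20.846×(-1.566) = -32.64484 W.
(u² − w²)/2 = (345.27995 − 256.39984)/2 = 44.44006 W.
|Δ| = 77.08489;  2% of max(1, |F·v|) = 0.65290.

no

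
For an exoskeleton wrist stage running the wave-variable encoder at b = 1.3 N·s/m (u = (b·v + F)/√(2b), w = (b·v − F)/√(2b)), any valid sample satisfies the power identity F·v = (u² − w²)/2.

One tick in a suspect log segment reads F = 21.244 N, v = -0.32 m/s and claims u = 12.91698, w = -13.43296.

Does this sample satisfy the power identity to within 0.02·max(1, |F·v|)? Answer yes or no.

F·v = 21.244×(-0.32) = -6.79808 W.
(u² − w²)/2 = (166.84837 − 180.44441)/2 = -6.79802 W.
|Δ| = 0.00006;  2% of max(1, |F·v|) = 0.13596.

yes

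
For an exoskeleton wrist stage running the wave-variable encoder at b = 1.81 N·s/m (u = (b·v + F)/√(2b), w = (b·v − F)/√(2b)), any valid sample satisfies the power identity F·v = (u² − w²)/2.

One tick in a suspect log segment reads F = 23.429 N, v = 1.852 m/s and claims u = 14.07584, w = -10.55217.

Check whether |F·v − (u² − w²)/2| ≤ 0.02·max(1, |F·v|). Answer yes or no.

yes

F·v = 23.429×1.852 = 43.3905 W.
(u² − w²)/2 = (198.1293 − 111.3483)/2 = 43.3905 W.
|Δ| = 0.0000;  2% of max(1, |F·v|) = 0.8678.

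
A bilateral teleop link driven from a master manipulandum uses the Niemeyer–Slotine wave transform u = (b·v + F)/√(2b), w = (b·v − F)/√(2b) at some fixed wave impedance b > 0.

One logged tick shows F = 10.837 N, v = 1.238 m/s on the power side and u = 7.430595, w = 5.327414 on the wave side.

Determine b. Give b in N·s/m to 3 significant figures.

u + w = 12.758009;  u + w = √(2b)·v, so √(2b) = 12.758009/1.238 = 10.305338.
b = (√(2b))²/2 = 106.200001/2 = 53.100000.
(Check via u − w = 2F/√(2b): u − w = 2.103181, 2F/√(2b) = 2.103182.)

b = 53.1 N·s/m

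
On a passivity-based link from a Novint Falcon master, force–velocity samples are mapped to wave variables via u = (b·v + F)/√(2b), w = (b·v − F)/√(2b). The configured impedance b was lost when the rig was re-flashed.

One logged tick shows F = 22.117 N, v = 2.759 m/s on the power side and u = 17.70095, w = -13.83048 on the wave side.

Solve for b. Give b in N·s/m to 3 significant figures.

b = 0.984 N·s/m

u + w = 3.87047;  u + w = √(2b)·v, so √(2b) = 3.87047/2.759 = 1.40285.
b = (√(2b))²/2 = 1.96800/2 = 0.98400.
(Check via u − w = 2F/√(2b): u − w = 31.53143, 2F/√(2b) = 31.53147.)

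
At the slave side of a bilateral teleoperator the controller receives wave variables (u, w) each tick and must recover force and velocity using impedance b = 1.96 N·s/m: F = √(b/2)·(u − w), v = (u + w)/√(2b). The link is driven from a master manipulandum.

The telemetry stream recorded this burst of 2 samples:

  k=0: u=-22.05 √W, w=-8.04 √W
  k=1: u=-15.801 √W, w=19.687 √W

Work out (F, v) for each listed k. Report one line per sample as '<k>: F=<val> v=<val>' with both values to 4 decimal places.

0: F=-13.8692 v=-15.1977
1: F=-35.1313 v=1.9627

k=0: u−w=-14.0100, u+w=-30.0900; √(b/2)=0.9899, √(2b)=1.9799; F=0.9899×(-14.01)=-13.8692, v=-30.0900/1.9799=-15.1977
k=1: u−w=-35.4880, u+w=3.8860; √(b/2)=0.9899, √(2b)=1.9799; F=0.9899×(-35.488)=-35.1313, v=3.8860/1.9799=1.9627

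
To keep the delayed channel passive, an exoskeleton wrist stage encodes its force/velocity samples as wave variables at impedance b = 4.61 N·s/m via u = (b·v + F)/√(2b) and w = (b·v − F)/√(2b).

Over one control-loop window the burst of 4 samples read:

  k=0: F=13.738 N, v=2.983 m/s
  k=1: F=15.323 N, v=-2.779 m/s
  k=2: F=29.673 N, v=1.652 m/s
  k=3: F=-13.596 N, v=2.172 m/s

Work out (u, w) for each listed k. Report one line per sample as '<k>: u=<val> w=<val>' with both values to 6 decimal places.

k=0: b·v=4.61×2.983=13.751630; √(2b)=3.036445; u=(13.751630+13.738)/3.036445=9.053227, w=(13.751630−13.738)/3.036445=0.004489
k=1: b·v=4.61×(-2.779)=-12.811190; √(2b)=3.036445; u=(-12.811190+15.323)/3.036445=0.827221, w=(-12.811190−15.323)/3.036445=-9.265502
k=2: b·v=4.61×1.652=7.615720; √(2b)=3.036445; u=(7.615720+29.673)/3.036445=12.280386, w=(7.615720−29.673)/3.036445=-7.264178
k=3: b·v=4.61×2.172=10.012920; √(2b)=3.036445; u=(10.012920+(-13.596))/3.036445=-1.180025, w=(10.012920−(-13.596))/3.036445=7.775184

0: u=9.053227 w=0.004489
1: u=0.827221 w=-9.265502
2: u=12.280386 w=-7.264178
3: u=-1.180025 w=7.775184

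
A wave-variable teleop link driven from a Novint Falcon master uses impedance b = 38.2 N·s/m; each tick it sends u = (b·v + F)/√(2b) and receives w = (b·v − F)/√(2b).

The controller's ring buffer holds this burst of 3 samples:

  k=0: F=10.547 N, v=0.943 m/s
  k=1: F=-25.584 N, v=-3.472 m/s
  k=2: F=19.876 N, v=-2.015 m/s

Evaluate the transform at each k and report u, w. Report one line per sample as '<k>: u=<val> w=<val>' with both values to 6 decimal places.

0: u=5.327897 w=2.914592
1: u=-18.100865 w=-12.246878
2: u=-6.532307 w=-11.080222

k=0: b·v=38.2×0.943=36.022600; √(2b)=8.740709; u=(36.022600+10.547)/8.740709=5.327897, w=(36.022600−10.547)/8.740709=2.914592
k=1: b·v=38.2×(-3.472)=-132.630400; √(2b)=8.740709; u=(-132.630400+(-25.584))/8.740709=-18.100865, w=(-132.630400−(-25.584))/8.740709=-12.246878
k=2: b·v=38.2×(-2.015)=-76.973000; √(2b)=8.740709; u=(-76.973000+19.876)/8.740709=-6.532307, w=(-76.973000−19.876)/8.740709=-11.080222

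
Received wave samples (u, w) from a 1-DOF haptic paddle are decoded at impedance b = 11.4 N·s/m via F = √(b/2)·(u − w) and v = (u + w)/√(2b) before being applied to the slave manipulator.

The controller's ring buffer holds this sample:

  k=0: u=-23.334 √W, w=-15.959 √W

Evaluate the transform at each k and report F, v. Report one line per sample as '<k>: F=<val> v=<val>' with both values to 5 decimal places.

k=0: u−w=-7.37500, u+w=-39.29300; √(b/2)=2.38747, √(2b)=4.77493; F=2.38747×(-7.375)=-17.60757, v=-39.29300/4.77493=-8.22901

0: F=-17.60757 v=-8.22901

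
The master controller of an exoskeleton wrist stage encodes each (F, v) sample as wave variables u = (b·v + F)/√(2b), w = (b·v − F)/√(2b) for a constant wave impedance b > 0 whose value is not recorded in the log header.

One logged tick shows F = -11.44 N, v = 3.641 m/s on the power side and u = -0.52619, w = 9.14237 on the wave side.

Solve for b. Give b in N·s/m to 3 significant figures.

u + w = 8.6162;  u + w = √(2b)·v, so √(2b) = 8.6162/3.641 = 2.3664.
b = (√(2b))²/2 = 5.6000/2 = 2.8000.
(Check via u − w = 2F/√(2b): u − w = -9.6686, 2F/√(2b) = -9.6686.)

b = 2.8 N·s/m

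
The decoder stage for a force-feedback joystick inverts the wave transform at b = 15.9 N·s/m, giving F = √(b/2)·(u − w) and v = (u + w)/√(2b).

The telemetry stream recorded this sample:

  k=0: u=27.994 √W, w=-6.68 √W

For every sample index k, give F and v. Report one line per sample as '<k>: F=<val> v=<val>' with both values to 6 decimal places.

0: F=97.765924 v=3.779648

k=0: u−w=34.674000, u+w=21.314000; √(b/2)=2.819574, √(2b)=5.639149; F=2.819574×34.674=97.765924, v=21.314000/5.639149=3.779648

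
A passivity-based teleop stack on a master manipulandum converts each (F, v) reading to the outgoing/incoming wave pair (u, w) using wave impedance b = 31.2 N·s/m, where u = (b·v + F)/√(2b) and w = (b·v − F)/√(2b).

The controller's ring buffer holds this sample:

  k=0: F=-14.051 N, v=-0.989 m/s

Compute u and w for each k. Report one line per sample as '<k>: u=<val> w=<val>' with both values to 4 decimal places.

0: u=-5.6850 w=-2.1275

k=0: b·v=31.2×(-0.989)=-30.8568; √(2b)=7.8994; u=(-30.8568+(-14.051))/7.8994=-5.6850, w=(-30.8568−(-14.051))/7.8994=-2.1275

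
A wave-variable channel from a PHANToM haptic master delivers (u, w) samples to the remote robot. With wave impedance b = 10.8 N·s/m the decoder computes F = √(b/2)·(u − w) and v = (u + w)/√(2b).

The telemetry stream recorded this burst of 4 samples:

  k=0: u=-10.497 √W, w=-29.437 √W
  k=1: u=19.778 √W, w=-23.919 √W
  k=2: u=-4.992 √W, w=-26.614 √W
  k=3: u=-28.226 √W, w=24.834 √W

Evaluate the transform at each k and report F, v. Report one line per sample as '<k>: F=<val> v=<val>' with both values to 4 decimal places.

k=0: u−w=18.9400, u+w=-39.9340; √(b/2)=2.3238, √(2b)=4.6476; F=2.3238×18.94=44.0126, v=-39.9340/4.6476=-8.5924
k=1: u−w=43.6970, u+w=-4.1410; √(b/2)=2.3238, √(2b)=4.6476; F=2.3238×43.697=101.5427, v=-4.1410/4.6476=-0.8910
k=2: u−w=21.6220, u+w=-31.6060; √(b/2)=2.3238, √(2b)=4.6476; F=2.3238×21.622=50.2450, v=-31.6060/4.6476=-6.8005
k=3: u−w=-53.0600, u+w=-3.3920; √(b/2)=2.3238, √(2b)=4.6476; F=2.3238×(-53.06)=-123.3003, v=-3.3920/4.6476=-0.7298

0: F=44.0126 v=-8.5924
1: F=101.5427 v=-0.8910
2: F=50.2450 v=-6.8005
3: F=-123.3003 v=-0.7298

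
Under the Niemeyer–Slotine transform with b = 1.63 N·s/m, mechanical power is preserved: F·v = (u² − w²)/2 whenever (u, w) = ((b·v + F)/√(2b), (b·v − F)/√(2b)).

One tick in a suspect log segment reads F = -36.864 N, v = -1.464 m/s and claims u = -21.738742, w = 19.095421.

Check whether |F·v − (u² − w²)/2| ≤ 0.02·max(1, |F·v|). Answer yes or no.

F·v = (-36.864)×(-1.464) = 53.968896 W.
(u² − w²)/2 = (472.572904 − 364.635103)/2 = 53.968900 W.
|Δ| = 0.000004;  2% of max(1, |F·v|) = 1.079378.

yes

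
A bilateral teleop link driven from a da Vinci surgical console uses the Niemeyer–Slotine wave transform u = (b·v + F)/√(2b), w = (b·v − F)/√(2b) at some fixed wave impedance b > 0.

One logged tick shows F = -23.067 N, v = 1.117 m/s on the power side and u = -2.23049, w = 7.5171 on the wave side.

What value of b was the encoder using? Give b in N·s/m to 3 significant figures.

u + w = 5.2866;  u + w = √(2b)·v, so √(2b) = 5.2866/1.117 = 4.7329.
b = (√(2b))²/2 = 22.4000/2 = 11.2000.
(Check via u − w = 2F/√(2b): u − w = -9.7476, 2F/√(2b) = -9.7476.)

b = 11.2 N·s/m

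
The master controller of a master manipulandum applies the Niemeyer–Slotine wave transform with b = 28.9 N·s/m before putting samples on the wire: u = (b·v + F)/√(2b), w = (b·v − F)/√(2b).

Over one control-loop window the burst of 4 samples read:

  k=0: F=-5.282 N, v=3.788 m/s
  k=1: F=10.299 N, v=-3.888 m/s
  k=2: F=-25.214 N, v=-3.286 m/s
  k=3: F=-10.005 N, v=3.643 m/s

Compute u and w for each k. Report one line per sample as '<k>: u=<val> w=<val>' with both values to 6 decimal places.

k=0: b·v=28.9×3.788=109.473200; √(2b)=7.602631; u=(109.473200+(-5.282))/7.602631=13.704624, w=(109.473200−(-5.282))/7.602631=15.094143
k=1: b·v=28.9×(-3.888)=-112.363200; √(2b)=7.602631; u=(-112.363200+10.299)/7.602631=-13.424852, w=(-112.363200−10.299)/7.602631=-16.134177
k=2: b·v=28.9×(-3.286)=-94.965400; √(2b)=7.602631; u=(-94.965400+(-25.214))/7.602631=-15.807606, w=(-94.965400−(-25.214))/7.602631=-9.174640
k=3: b·v=28.9×3.643=105.282700; √(2b)=7.602631; u=(105.282700+(-10.005))/7.602631=12.532201, w=(105.282700−(-10.005))/7.602631=15.164184

0: u=13.704624 w=15.094143
1: u=-13.424852 w=-16.134177
2: u=-15.807606 w=-9.174640
3: u=12.532201 w=15.164184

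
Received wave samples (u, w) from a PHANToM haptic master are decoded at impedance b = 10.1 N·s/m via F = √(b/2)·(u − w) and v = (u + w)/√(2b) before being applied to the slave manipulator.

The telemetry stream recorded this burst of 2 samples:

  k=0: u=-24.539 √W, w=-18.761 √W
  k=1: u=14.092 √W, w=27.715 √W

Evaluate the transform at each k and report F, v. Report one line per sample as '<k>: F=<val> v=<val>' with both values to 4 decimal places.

k=0: u−w=-5.7780, u+w=-43.3000; √(b/2)=2.2472, √(2b)=4.4944; F=2.2472×(-5.778)=-12.9844, v=-43.3000/4.4944=-9.6341
k=1: u−w=-13.6230, u+w=41.8070; √(b/2)=2.2472, √(2b)=4.4944; F=2.2472×(-13.623)=-30.6139, v=41.8070/4.4944=9.3019

0: F=-12.9844 v=-9.6341
1: F=-30.6139 v=9.3019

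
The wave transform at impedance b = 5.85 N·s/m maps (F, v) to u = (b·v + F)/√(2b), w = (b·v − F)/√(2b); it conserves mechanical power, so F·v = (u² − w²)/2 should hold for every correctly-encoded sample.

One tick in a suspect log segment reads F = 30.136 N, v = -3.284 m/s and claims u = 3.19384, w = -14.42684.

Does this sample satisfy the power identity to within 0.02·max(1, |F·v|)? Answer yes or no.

F·v = 30.136×(-3.284) = -98.9666 W.
(u² − w²)/2 = (10.2006 − 208.1337)/2 = -98.9665 W.
|Δ| = 0.0001;  2% of max(1, |F·v|) = 1.9793.

yes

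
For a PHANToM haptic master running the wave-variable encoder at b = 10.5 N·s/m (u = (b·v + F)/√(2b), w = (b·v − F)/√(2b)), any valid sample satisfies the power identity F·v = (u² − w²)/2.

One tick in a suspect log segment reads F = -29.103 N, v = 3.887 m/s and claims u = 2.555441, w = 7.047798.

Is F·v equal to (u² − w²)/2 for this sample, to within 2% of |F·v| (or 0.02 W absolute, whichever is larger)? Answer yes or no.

F·v = (-29.103)×3.887 = -113.123361 W.
(u² − w²)/2 = (6.530279 − 49.671457)/2 = -21.570589 W.
|Δ| = 91.552772;  2% of max(1, |F·v|) = 2.262467.

no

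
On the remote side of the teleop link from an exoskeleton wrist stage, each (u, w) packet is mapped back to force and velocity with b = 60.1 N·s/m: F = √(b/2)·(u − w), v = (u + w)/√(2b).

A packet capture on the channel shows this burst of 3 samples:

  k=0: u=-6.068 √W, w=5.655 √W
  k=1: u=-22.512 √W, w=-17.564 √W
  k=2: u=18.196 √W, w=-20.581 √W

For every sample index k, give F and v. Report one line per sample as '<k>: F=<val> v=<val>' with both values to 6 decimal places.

0: F=-64.263001 v=-0.037670
1: F=-27.123887 v=-3.655377
2: F=212.567294 v=-0.217539

k=0: u−w=-11.723000, u+w=-0.413000; √(b/2)=5.481788, √(2b)=10.963576; F=5.481788×(-11.723)=-64.263001, v=-0.413000/10.963576=-0.037670
k=1: u−w=-4.948000, u+w=-40.076000; √(b/2)=5.481788, √(2b)=10.963576; F=5.481788×(-4.948)=-27.123887, v=-40.076000/10.963576=-3.655377
k=2: u−w=38.777000, u+w=-2.385000; √(b/2)=5.481788, √(2b)=10.963576; F=5.481788×38.777=212.567294, v=-2.385000/10.963576=-0.217539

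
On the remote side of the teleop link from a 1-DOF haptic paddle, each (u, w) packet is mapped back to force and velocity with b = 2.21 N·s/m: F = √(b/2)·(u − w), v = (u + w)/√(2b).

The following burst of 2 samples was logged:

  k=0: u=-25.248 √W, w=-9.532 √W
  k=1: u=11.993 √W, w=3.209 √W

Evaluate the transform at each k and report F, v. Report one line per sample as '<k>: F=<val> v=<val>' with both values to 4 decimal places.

0: F=-16.5205 v=-16.5432
1: F=9.2337 v=7.2309

k=0: u−w=-15.7160, u+w=-34.7800; √(b/2)=1.0512, √(2b)=2.1024; F=1.0512×(-15.716)=-16.5205, v=-34.7800/2.1024=-16.5432
k=1: u−w=8.7840, u+w=15.2020; √(b/2)=1.0512, √(2b)=2.1024; F=1.0512×8.784=9.2337, v=15.2020/2.1024=7.2309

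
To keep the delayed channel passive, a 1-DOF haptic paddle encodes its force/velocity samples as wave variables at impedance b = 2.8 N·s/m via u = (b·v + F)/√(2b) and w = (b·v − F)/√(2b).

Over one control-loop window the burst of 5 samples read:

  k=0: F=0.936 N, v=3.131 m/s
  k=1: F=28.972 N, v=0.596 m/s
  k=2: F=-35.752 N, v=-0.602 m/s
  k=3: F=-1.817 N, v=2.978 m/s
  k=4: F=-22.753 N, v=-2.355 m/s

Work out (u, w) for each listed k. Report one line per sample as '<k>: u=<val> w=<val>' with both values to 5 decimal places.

k=0: b·v=2.8×3.131=8.76680; √(2b)=2.36643; u=(8.76680+0.936)/2.36643=4.10018, w=(8.76680−0.936)/2.36643=3.30912
k=1: b·v=2.8×0.596=1.66880; √(2b)=2.36643; u=(1.66880+28.972)/2.36643=12.94810, w=(1.66880−28.972)/2.36643=-11.53771
k=2: b·v=2.8×(-0.602)=-1.68560; √(2b)=2.36643; u=(-1.68560+(-35.752))/2.36643=-15.82027, w=(-1.68560−(-35.752))/2.36643=14.39568
k=3: b·v=2.8×2.978=8.33840; √(2b)=2.36643; u=(8.33840+(-1.817))/2.36643=2.75579, w=(8.33840−(-1.817))/2.36643=4.29144
k=4: b·v=2.8×(-2.355)=-6.59400; √(2b)=2.36643; u=(-6.59400+(-22.753))/2.36643=-12.40137, w=(-6.59400−(-22.753))/2.36643=6.82842

0: u=4.10018 w=3.30912
1: u=12.94810 w=-11.53771
2: u=-15.82027 w=14.39568
3: u=2.75579 w=4.29144
4: u=-12.40137 w=6.82842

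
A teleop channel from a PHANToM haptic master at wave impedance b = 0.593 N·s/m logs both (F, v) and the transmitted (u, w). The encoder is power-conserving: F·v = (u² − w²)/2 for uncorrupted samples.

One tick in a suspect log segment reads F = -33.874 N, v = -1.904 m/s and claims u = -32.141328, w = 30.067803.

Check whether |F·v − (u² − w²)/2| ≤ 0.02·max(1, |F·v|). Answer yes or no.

F·v = (-33.874)×(-1.904) = 64.496096 W.
(u² − w²)/2 = (1033.064966 − 904.072777)/2 = 64.496094 W.
|Δ| = 0.000002;  2% of max(1, |F·v|) = 1.289922.

yes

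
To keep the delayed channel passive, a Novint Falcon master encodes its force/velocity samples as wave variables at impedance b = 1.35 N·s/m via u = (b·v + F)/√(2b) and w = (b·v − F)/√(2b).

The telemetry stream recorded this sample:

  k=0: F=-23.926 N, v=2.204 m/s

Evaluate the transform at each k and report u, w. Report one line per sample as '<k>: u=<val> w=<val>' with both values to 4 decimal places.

k=0: b·v=1.35×2.204=2.9754; √(2b)=1.6432; u=(2.9754+(-23.926))/1.6432=-12.7501, w=(2.9754−(-23.926))/1.6432=16.3717

0: u=-12.7501 w=16.3717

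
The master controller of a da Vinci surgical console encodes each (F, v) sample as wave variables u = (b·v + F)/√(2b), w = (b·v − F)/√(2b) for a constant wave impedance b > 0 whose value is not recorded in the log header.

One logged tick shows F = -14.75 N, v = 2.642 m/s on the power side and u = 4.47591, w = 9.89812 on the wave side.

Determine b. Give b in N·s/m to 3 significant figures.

u + w = 14.37403;  u + w = √(2b)·v, so √(2b) = 14.37403/2.642 = 5.44059.
b = (√(2b))²/2 = 29.59998/2 = 14.79999.
(Check via u − w = 2F/√(2b): u − w = -5.42221, 2F/√(2b) = -5.42221.)

b = 14.8 N·s/m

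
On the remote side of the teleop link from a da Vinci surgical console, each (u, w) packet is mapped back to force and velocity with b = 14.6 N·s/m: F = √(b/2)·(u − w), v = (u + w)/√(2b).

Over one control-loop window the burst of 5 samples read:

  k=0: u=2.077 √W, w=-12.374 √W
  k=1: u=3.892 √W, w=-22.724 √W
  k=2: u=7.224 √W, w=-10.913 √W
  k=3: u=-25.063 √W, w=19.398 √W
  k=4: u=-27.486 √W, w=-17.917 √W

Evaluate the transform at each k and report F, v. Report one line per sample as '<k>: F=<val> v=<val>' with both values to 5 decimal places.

k=0: u−w=14.45100, u+w=-10.29700; √(b/2)=2.70185, √(2b)=5.40370; F=2.70185×14.451=39.04445, v=-10.29700/5.40370=-1.90555
k=1: u−w=26.61600, u+w=-18.83200; √(b/2)=2.70185, √(2b)=5.40370; F=2.70185×26.616=71.91247, v=-18.83200/5.40370=-3.48502
k=2: u−w=18.13700, u+w=-3.68900; √(b/2)=2.70185, √(2b)=5.40370; F=2.70185×18.137=49.00348, v=-3.68900/5.40370=-0.68268
k=3: u−w=-44.46100, u+w=-5.66500; √(b/2)=2.70185, √(2b)=5.40370; F=2.70185×(-44.461)=-120.12701, v=-5.66500/5.40370=-1.04836
k=4: u−w=-9.56900, u+w=-45.40300; √(b/2)=2.70185, √(2b)=5.40370; F=2.70185×(-9.569)=-25.85401, v=-45.40300/5.40370=-8.40220

0: F=39.04445 v=-1.90555
1: F=71.91247 v=-3.48502
2: F=49.00348 v=-0.68268
3: F=-120.12701 v=-1.04836
4: F=-25.85401 v=-8.40220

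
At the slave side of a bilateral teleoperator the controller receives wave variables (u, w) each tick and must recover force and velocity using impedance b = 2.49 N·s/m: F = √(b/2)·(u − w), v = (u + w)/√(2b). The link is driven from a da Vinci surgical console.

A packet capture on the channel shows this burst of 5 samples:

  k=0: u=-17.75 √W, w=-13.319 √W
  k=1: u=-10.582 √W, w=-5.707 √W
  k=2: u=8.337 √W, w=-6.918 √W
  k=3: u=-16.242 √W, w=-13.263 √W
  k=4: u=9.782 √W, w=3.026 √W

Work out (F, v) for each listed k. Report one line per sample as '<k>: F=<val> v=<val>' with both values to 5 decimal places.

k=0: u−w=-4.43100, u+w=-31.06900; √(b/2)=1.11580, √(2b)=2.23159; F=1.11580×(-4.431)=-4.94409, v=-31.06900/2.23159=-13.92235
k=1: u−w=-4.87500, u+w=-16.28900; √(b/2)=1.11580, √(2b)=2.23159; F=1.11580×(-4.875)=-5.43950, v=-16.28900/2.23159=-7.29928
k=2: u−w=15.25500, u+w=1.41900; √(b/2)=1.11580, √(2b)=2.23159; F=1.11580×15.255=17.02146, v=1.41900/2.23159=0.63587
k=3: u−w=-2.97900, u+w=-29.50500; √(b/2)=1.11580, √(2b)=2.23159; F=1.11580×(-2.979)=-3.32396, v=-29.50500/2.23159=-13.22151
k=4: u−w=6.75600, u+w=12.80800; √(b/2)=1.11580, √(2b)=2.23159; F=1.11580×6.756=7.53832, v=12.80800/2.23159=5.73940

0: F=-4.94409 v=-13.92235
1: F=-5.43950 v=-7.29928
2: F=17.02146 v=0.63587
3: F=-3.32396 v=-13.22151
4: F=7.53832 v=5.73940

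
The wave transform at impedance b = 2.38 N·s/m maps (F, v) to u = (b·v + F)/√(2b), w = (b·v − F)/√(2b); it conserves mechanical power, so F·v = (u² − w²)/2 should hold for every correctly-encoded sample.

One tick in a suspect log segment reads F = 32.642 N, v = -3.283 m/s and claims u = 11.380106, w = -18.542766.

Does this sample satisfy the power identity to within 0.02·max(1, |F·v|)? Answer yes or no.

F·v = 32.642×(-3.283) = -107.163686 W.
(u² − w²)/2 = (129.506813 − 343.834171)/2 = -107.163679 W.
|Δ| = 0.000007;  2% of max(1, |F·v|) = 2.143274.

yes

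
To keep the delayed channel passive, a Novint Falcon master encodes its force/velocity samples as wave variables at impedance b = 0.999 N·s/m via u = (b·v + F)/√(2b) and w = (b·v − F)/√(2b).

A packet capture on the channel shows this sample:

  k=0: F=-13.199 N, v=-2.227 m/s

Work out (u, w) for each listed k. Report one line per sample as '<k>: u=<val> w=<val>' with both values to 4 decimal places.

k=0: b·v=0.999×(-2.227)=-2.2248; √(2b)=1.4135; u=(-2.2248+(-13.199))/1.4135=-10.9117, w=(-2.2248−(-13.199))/1.4135=7.7638

0: u=-10.9117 w=7.7638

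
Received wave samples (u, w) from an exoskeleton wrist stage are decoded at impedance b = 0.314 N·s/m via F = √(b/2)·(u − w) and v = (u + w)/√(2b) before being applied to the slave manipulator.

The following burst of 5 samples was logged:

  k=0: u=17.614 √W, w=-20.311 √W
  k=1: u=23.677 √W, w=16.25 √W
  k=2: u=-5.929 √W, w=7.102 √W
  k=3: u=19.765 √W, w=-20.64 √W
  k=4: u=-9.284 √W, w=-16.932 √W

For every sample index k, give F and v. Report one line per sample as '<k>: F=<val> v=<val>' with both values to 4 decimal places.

0: F=15.0271 v=-3.4033
1: F=2.9428 v=50.3833
2: F=-5.1633 v=1.4802
3: F=16.0098 v=-1.1042
4: F=3.0304 v=-33.0816

k=0: u−w=37.9250, u+w=-2.6970; √(b/2)=0.3962, √(2b)=0.7925; F=0.3962×37.925=15.0271, v=-2.6970/0.7925=-3.4033
k=1: u−w=7.4270, u+w=39.9270; √(b/2)=0.3962, √(2b)=0.7925; F=0.3962×7.427=2.9428, v=39.9270/0.7925=50.3833
k=2: u−w=-13.0310, u+w=1.1730; √(b/2)=0.3962, √(2b)=0.7925; F=0.3962×(-13.031)=-5.1633, v=1.1730/0.7925=1.4802
k=3: u−w=40.4050, u+w=-0.8750; √(b/2)=0.3962, √(2b)=0.7925; F=0.3962×40.405=16.0098, v=-0.8750/0.7925=-1.1042
k=4: u−w=7.6480, u+w=-26.2160; √(b/2)=0.3962, √(2b)=0.7925; F=0.3962×7.648=3.0304, v=-26.2160/0.7925=-33.0816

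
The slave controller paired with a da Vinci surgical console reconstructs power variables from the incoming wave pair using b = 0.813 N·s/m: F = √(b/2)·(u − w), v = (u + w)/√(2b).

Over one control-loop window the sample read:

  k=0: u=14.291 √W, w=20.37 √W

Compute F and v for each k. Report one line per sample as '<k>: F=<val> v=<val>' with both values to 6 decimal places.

k=0: u−w=-6.079000, u+w=34.661000; √(b/2)=0.637574, √(2b)=1.275147; F=0.637574×(-6.079)=-3.875809, v=34.661000/1.275147=27.181963

0: F=-3.875809 v=27.181963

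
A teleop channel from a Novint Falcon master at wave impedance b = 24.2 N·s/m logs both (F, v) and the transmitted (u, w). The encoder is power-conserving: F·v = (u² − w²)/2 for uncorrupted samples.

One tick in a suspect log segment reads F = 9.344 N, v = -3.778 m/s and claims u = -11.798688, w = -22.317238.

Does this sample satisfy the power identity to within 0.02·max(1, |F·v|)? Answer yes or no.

F·v = 9.344×(-3.778) = -35.301632 W.
(u² − w²)/2 = (139.209039 − 498.059112)/2 = -179.425037 W.
|Δ| = 144.123405;  2% of max(1, |F·v|) = 0.706033.

no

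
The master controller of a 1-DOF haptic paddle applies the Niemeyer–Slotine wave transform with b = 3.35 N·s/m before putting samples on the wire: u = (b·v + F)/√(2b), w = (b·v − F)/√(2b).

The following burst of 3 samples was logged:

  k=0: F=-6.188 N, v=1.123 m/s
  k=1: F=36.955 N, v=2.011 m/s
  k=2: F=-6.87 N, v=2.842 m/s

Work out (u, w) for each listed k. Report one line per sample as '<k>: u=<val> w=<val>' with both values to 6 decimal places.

0: u=-0.937226 w=3.844040
1: u=16.879634 w=-11.674290
2: u=1.024055 w=6.332280

k=0: b·v=3.35×1.123=3.762050; √(2b)=2.588436; u=(3.762050+(-6.188))/2.588436=-0.937226, w=(3.762050−(-6.188))/2.588436=3.844040
k=1: b·v=3.35×2.011=6.736850; √(2b)=2.588436; u=(6.736850+36.955)/2.588436=16.879634, w=(6.736850−36.955)/2.588436=-11.674290
k=2: b·v=3.35×2.842=9.520700; √(2b)=2.588436; u=(9.520700+(-6.87))/2.588436=1.024055, w=(9.520700−(-6.87))/2.588436=6.332280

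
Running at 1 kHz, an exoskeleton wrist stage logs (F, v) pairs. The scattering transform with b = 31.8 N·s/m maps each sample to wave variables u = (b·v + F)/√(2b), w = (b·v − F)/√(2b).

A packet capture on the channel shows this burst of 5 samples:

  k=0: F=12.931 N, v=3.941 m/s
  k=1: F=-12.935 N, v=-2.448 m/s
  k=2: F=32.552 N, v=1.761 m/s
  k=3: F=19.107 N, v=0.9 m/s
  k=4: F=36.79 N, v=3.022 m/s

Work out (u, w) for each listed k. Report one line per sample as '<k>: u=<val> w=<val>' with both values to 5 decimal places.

k=0: b·v=31.8×3.941=125.32380; √(2b)=7.97496; u=(125.32380+12.931)/7.97496=17.33611, w=(125.32380−12.931)/7.97496=14.09321
k=1: b·v=31.8×(-2.448)=-77.84640; √(2b)=7.97496; u=(-77.84640+(-12.935))/7.97496=-11.38330, w=(-77.84640−(-12.935))/7.97496=-8.13940
k=2: b·v=31.8×1.761=55.99980; √(2b)=7.97496; u=(55.99980+32.552)/7.97496=11.10373, w=(55.99980−32.552)/7.97496=2.94018
k=3: b·v=31.8×0.9=28.62000; √(2b)=7.97496; u=(28.62000+19.107)/7.97496=5.98461, w=(28.62000−19.107)/7.97496=1.19286
k=4: b·v=31.8×3.022=96.09960; √(2b)=7.97496; u=(96.09960+36.79)/7.97496=16.66335, w=(96.09960−36.79)/7.97496=7.43698

0: u=17.33611 w=14.09321
1: u=-11.38330 w=-8.13940
2: u=11.10373 w=2.94018
3: u=5.98461 w=1.19286
4: u=16.66335 w=7.43698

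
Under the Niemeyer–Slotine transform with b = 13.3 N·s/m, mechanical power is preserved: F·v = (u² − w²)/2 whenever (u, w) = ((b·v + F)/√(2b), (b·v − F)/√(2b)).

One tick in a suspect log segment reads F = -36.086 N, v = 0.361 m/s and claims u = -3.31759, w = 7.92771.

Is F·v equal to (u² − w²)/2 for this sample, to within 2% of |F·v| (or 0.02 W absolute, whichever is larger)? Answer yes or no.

no

F·v = (-36.086)×0.361 = -13.02705 W.
(u² − w²)/2 = (11.00640 − 62.84859)/2 = -25.92109 W.
|Δ| = 12.89405;  2% of max(1, |F·v|) = 0.26054.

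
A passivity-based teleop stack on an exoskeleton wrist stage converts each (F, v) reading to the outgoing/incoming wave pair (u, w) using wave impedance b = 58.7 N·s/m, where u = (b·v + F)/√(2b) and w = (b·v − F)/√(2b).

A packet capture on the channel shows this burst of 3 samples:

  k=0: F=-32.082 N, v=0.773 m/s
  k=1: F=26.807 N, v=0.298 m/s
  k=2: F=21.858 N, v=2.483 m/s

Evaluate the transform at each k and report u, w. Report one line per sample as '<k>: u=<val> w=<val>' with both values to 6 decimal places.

0: u=1.226852 w=7.148702
1: u=4.088517 w=-0.859648
2: u=15.469139 w=11.434484

k=0: b·v=58.7×0.773=45.375100; √(2b)=10.835128; u=(45.375100+(-32.082))/10.835128=1.226852, w=(45.375100−(-32.082))/10.835128=7.148702
k=1: b·v=58.7×0.298=17.492600; √(2b)=10.835128; u=(17.492600+26.807)/10.835128=4.088517, w=(17.492600−26.807)/10.835128=-0.859648
k=2: b·v=58.7×2.483=145.752100; √(2b)=10.835128; u=(145.752100+21.858)/10.835128=15.469139, w=(145.752100−21.858)/10.835128=11.434484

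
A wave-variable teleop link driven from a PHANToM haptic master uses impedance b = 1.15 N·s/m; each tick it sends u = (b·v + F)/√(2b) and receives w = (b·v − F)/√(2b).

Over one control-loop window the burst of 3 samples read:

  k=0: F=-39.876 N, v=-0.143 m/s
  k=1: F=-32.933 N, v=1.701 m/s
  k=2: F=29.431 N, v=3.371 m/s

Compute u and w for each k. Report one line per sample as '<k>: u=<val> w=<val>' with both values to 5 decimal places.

k=0: b·v=1.15×(-0.143)=-0.16445; √(2b)=1.51658; u=(-0.16445+(-39.876))/1.51658=-26.40189, w=(-0.16445−(-39.876))/1.51658=26.18502
k=1: b·v=1.15×1.701=1.95615; √(2b)=1.51658; u=(1.95615+(-32.933))/1.51658=-20.42553, w=(1.95615−(-32.933))/1.51658=23.00522
k=2: b·v=1.15×3.371=3.87665; √(2b)=1.51658; u=(3.87665+29.431)/1.51658=21.96241, w=(3.87665−29.431)/1.51658=-16.85004

0: u=-26.40189 w=26.18502
1: u=-20.42553 w=23.00522
2: u=21.96241 w=-16.85004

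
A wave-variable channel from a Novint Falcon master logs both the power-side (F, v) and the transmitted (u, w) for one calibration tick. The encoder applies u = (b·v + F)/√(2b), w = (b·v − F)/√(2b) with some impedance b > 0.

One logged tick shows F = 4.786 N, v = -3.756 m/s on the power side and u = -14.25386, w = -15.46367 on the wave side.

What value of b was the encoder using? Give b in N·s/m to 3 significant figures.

u + w = -29.7175;  u + w = √(2b)·v, so √(2b) = -29.7175/(-3.756) = 7.9120.
b = (√(2b))²/2 = 62.6000/2 = 31.3000.
(Check via u − w = 2F/√(2b): u − w = 1.2098, 2F/√(2b) = 1.2098.)

b = 31.3 N·s/m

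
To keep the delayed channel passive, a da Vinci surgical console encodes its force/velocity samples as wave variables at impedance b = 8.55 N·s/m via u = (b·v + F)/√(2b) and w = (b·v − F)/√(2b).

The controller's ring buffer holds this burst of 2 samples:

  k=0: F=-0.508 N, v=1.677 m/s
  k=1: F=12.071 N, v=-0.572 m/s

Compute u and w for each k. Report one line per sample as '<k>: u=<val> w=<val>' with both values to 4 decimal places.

k=0: b·v=8.55×1.677=14.3384; √(2b)=4.1352; u=(14.3384+(-0.508))/4.1352=3.3445, w=(14.3384−(-0.508))/4.1352=3.5902
k=1: b·v=8.55×(-0.572)=-4.8906; √(2b)=4.1352; u=(-4.8906+12.071)/4.1352=1.7364, w=(-4.8906−12.071)/4.1352=-4.1017

0: u=3.3445 w=3.5902
1: u=1.7364 w=-4.1017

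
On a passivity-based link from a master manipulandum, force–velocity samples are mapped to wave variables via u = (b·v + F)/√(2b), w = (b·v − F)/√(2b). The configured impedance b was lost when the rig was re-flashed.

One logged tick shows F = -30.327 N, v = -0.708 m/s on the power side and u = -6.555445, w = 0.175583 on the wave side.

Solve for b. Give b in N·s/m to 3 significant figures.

u + w = -6.379862;  u + w = √(2b)·v, so √(2b) = -6.379862/(-0.708) = 9.011105.
b = (√(2b))²/2 = 81.200005/2 = 40.600002.
(Check via u − w = 2F/√(2b): u − w = -6.731028, 2F/√(2b) = -6.731028.)

b = 40.6 N·s/m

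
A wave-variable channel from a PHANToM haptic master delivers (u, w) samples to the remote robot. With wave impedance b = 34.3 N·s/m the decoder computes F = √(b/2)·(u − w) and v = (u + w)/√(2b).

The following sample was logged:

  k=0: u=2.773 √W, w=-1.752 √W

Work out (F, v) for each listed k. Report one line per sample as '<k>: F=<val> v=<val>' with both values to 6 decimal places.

k=0: u−w=4.525000, u+w=1.021000; √(b/2)=4.141256, √(2b)=8.282512; F=4.141256×4.525=18.739183, v=1.021000/8.282512=0.123272

0: F=18.739183 v=0.123272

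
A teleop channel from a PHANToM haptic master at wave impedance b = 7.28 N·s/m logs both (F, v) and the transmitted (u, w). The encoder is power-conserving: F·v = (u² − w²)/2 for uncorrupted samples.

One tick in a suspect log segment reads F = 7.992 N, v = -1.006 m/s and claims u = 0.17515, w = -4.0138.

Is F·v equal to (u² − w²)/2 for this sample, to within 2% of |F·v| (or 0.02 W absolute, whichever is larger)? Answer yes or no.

F·v = 7.992×(-1.006) = -8.03995 W.
(u² − w²)/2 = (0.03068 − 16.11059)/2 = -8.03996 W.
|Δ| = 0.00000;  2% of max(1, |F·v|) = 0.16080.

yes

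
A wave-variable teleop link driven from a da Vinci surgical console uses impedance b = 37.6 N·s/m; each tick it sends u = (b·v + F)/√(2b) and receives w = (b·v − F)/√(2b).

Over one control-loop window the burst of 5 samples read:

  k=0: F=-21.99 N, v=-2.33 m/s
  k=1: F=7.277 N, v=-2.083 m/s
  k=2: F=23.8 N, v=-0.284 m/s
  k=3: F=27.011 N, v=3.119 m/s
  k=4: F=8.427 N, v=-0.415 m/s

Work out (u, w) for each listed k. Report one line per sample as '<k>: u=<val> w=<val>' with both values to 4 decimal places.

0: u=-12.6384 w=-7.5668
1: u=-8.1925 w=-9.8708
2: u=1.5131 w=-3.9759
3: u=16.6385 w=10.4089
4: u=-0.8276 w=-2.7712

k=0: b·v=37.6×(-2.33)=-87.6080; √(2b)=8.6718; u=(-87.6080+(-21.99))/8.6718=-12.6384, w=(-87.6080−(-21.99))/8.6718=-7.5668
k=1: b·v=37.6×(-2.083)=-78.3208; √(2b)=8.6718; u=(-78.3208+7.277)/8.6718=-8.1925, w=(-78.3208−7.277)/8.6718=-9.8708
k=2: b·v=37.6×(-0.284)=-10.6784; √(2b)=8.6718; u=(-10.6784+23.8)/8.6718=1.5131, w=(-10.6784−23.8)/8.6718=-3.9759
k=3: b·v=37.6×3.119=117.2744; √(2b)=8.6718; u=(117.2744+27.011)/8.6718=16.6385, w=(117.2744−27.011)/8.6718=10.4089
k=4: b·v=37.6×(-0.415)=-15.6040; √(2b)=8.6718; u=(-15.6040+8.427)/8.6718=-0.8276, w=(-15.6040−8.427)/8.6718=-2.7712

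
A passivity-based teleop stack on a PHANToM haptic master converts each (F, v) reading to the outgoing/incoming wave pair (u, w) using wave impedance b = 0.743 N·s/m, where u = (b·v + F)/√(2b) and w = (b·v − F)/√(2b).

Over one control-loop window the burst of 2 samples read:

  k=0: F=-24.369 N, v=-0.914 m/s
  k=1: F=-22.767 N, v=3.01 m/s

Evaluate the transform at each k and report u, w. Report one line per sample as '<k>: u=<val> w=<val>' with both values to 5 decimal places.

k=0: b·v=0.743×(-0.914)=-0.67910; √(2b)=1.21902; u=(-0.67910+(-24.369))/1.21902=-20.54780, w=(-0.67910−(-24.369))/1.21902=19.43362
k=1: b·v=0.743×3.01=2.23643; √(2b)=1.21902; u=(2.23643+(-22.767))/1.21902=-16.84192, w=(2.23643−(-22.767))/1.21902=20.51116

0: u=-20.54780 w=19.43362
1: u=-16.84192 w=20.51116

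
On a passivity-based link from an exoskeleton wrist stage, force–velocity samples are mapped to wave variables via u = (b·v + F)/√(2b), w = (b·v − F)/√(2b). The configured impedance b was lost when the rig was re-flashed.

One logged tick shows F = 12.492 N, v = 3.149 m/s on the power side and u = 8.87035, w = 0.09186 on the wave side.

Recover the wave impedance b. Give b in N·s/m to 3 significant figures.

b = 4.05 N·s/m

u + w = 8.9622;  u + w = √(2b)·v, so √(2b) = 8.9622/3.149 = 2.8460.
b = (√(2b))²/2 = 8.1000/2 = 4.0500.
(Check via u − w = 2F/√(2b): u − w = 8.7785, 2F/√(2b) = 8.7785.)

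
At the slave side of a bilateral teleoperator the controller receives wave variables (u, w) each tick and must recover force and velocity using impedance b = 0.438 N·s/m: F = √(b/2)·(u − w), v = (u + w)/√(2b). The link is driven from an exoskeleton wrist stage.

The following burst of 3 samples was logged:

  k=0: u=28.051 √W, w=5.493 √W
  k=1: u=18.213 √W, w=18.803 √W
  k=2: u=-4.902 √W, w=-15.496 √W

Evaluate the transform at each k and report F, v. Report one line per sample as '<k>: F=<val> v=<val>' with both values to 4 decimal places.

k=0: u−w=22.5580, u+w=33.5440; √(b/2)=0.4680, √(2b)=0.9359; F=0.4680×22.558=10.5566, v=33.5440/0.9359=35.8396
k=1: u−w=-0.5900, u+w=37.0160; √(b/2)=0.4680, √(2b)=0.9359; F=0.4680×(-0.59)=-0.2761, v=37.0160/0.9359=39.5492
k=2: u−w=10.5940, u+w=-20.3980; √(b/2)=0.4680, √(2b)=0.9359; F=0.4680×10.594=4.9577, v=-20.3980/0.9359=-21.7939

0: F=10.5566 v=35.8396
1: F=-0.2761 v=39.5492
2: F=4.9577 v=-21.7939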